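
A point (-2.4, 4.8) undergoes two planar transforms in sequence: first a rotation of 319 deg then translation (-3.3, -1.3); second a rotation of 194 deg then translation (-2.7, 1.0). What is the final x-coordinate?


After transform 1:
x1 = cos(319)*-2.4 - sin(319)*4.8 + -3.3 = -1.9622
y1 = sin(319)*-2.4 + cos(319)*4.8 + -1.3 = 3.8971
After transform 2:
x2 = cos(194)*-1.9622 - sin(194)*3.8971 + -2.7
= 0.1467


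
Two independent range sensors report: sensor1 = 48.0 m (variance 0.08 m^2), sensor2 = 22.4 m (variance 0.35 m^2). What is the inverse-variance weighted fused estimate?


w1 = (1/var1) / (1/var1 + 1/var2)
   = 12.5 / (12.5 + 2.8571) = 0.814
w2 = 1 - w1 = 0.186
fused = w1*s1 + w2*s2 = 39.0698 + 4.1674
= 43.2372 m


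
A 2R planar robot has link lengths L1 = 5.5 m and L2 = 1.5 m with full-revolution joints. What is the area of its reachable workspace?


r_max = L1 + L2 = 7.0 m
r_min = |L1 - L2| = 4.0 m
Area = pi*(r_max^2 - r_min^2)
= pi*(49.0 - 16.0)
= pi * 33.0
= 103.6726 m^2


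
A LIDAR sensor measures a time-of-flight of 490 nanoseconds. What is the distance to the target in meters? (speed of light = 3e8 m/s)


tof = 490 ns = 4.9e-07 s
dist = c * tof / 2
= 3e8 * 4.9e-07 / 2
= 73.5 m


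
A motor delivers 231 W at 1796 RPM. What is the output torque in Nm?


omega = 1796 * 2*pi/60 = 188.0767 rad/s
tau = P / omega = 231 / 188.0767
= 1.2282 Nm


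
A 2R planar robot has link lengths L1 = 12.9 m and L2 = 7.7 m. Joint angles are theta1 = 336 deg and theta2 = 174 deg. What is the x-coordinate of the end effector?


Convert angles to radians: theta1 = 5.8643, theta2 = 3.0369
x = L1*cos(theta1) + L2*cos(theta1+theta2)
x = 11.7847 + -6.6684
x = 5.1163


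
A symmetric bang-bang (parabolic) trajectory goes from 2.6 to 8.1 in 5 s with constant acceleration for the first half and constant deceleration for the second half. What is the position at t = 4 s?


Symmetric rest-to-rest: each phase covers (pf-p0)/2 in time T/2. 0.5*a*(T/2)^2 = (pf-p0)/2 => a = 4*(pf-p0)/T^2
a = 4*(8.1-2.6)/5^2 = 0.88
t = 4 is in the deceleration phase (t > T/2).
p = pf - 0.5*a*(T-t)^2 = 8.1 - 0.5*0.88*1^2
= 7.66


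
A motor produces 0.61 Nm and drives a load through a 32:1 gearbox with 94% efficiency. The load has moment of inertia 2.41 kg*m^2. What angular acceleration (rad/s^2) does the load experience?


tau_out = tau_motor * N * eta
= 0.61 * 32 * 0.94 = 18.3488 Nm
alpha = tau_out / I = 18.3488 / 2.41
= 7.6136 rad/s^2


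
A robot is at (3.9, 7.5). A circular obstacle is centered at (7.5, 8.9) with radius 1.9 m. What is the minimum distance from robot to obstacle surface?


center_dist = sqrt((3.9-7.5)^2 + (7.5-8.9)^2)
= sqrt(12.96 + 1.96)
= 3.8626
min_dist = center_dist - radius = 3.8626 - 1.9 = 1.9626 m


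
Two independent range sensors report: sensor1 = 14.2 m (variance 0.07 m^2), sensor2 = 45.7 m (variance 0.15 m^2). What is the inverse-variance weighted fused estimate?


w1 = (1/var1) / (1/var1 + 1/var2)
   = 14.2857 / (14.2857 + 6.6667) = 0.6818
w2 = 1 - w1 = 0.3182
fused = w1*s1 + w2*s2 = 9.6818 + 14.5409
= 24.2227 m


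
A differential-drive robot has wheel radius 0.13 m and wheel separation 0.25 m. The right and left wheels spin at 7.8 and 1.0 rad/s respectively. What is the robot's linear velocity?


vR = r*wR = 0.13*7.8 = 1.014 m/s
vL = r*wL = 0.13*1.0 = 0.13 m/s
v = (vR+vL)/2 = 0.572 m/s
omega = (vR-vL)/L = 3.536 rad/s
linear velocity = 0.572 m/s


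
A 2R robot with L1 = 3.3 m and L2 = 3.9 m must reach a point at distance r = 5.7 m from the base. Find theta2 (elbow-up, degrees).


cos(theta2) = (r^2 - L1^2 - L2^2) / (2*L1*L2)
cos(theta2) = (32.49 - 10.89 - 15.21) / 25.74
cos(theta2) = 0.248252
theta2 = 75.6259 degrees


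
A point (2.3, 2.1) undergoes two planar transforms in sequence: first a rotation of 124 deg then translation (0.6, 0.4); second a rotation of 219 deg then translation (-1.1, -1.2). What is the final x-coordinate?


After transform 1:
x1 = cos(124)*2.3 - sin(124)*2.1 + 0.6 = -2.4271
y1 = sin(124)*2.3 + cos(124)*2.1 + 0.4 = 1.1325
After transform 2:
x2 = cos(219)*-2.4271 - sin(219)*1.1325 + -1.1
= 1.4989


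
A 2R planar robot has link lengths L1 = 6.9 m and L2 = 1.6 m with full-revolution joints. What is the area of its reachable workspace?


r_max = L1 + L2 = 8.5 m
r_min = |L1 - L2| = 5.3 m
Area = pi*(r_max^2 - r_min^2)
= pi*(72.25 - 28.09)
= pi * 44.16
= 138.7327 m^2


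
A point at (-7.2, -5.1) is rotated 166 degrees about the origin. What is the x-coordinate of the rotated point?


x' = x*cos(theta) - y*sin(theta)
cos(166 deg) = -0.9703, sin(166 deg) = 0.2419
x' = -7.2 * -0.9703 - -5.1 * 0.2419
= 6.9861 - -1.2338
= 8.2199


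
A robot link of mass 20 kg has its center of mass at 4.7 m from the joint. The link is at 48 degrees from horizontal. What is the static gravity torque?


tau = m*g*L*cos(angle)
= 20 * 9.81 * 4.7 * cos(48 deg)
= 20 * 9.81 * 4.7 * 0.6691
= 617.0321 Nm


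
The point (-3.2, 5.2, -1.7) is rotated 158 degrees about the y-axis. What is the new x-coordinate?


Rotation about y-axis: x' = x*cos(theta) + z*sin(theta)
= -3.2 * -0.9272 + -1.7 * 0.3746
= 2.3302


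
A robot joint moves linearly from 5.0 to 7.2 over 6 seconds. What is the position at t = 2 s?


s = t/T = 2/6 = 0.3333
p(t) = p0 + (pf-p0)*s
= 5.0 + (7.2 - 5.0) * 0.3333
= 5.7333


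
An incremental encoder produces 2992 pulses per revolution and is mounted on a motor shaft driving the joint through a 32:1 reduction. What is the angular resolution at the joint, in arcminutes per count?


counts per rev = 2992
effective counts at joint = 2992 * 32 = 95744
resolution = 360*60 / 95744
= 0.2256 arcmin/count


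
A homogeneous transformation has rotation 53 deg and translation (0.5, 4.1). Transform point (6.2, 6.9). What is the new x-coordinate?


x' = cos(theta)*px - sin(theta)*py + tx
= 0.6018*6.2 - 0.7986*6.9 + 0.5
= -1.2793


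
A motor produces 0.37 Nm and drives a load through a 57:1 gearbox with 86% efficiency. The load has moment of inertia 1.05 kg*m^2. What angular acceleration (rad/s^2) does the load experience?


tau_out = tau_motor * N * eta
= 0.37 * 57 * 0.86 = 18.1374 Nm
alpha = tau_out / I = 18.1374 / 1.05
= 17.2737 rad/s^2


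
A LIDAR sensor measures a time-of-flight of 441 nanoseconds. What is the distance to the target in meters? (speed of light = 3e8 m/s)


tof = 441 ns = 4.41e-07 s
dist = c * tof / 2
= 3e8 * 4.41e-07 / 2
= 66.15 m


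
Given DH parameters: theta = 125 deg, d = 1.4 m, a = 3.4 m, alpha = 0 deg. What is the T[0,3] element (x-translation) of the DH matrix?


T[0,3] = a * cos(theta)
= 3.4 * cos(125 deg)
= 3.4 * -0.5736
= -1.9502


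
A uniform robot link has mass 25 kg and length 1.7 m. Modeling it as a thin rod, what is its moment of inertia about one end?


I = (1/3) * m * L^2
= (1/3) * 25 * 1.7^2
= 0.333333 * 25 * 2.89
= 24.0833 kg*m^2


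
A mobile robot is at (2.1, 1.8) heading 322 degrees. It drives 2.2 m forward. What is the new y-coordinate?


y_new = y0 + d*sin(theta)
= 1.8 + 2.2*sin(322)
= 1.8 + -1.3545
= 0.4455


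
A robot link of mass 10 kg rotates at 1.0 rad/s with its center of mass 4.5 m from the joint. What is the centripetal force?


F = m * omega^2 * r
= 10 * 1.0^2 * 4.5
= 10 * 1.0 * 4.5
= 45.0 N


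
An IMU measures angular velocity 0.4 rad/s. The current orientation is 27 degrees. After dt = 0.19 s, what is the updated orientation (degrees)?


delta_theta = w * dt = 0.4 * 0.19 = 0.076 rad
= 4.3545 deg
theta_new = 27 + 4.3545 = 31.3545 deg


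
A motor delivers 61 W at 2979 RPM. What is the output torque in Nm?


omega = 2979 * 2*pi/60 = 311.9602 rad/s
tau = P / omega = 61 / 311.9602
= 0.1955 Nm


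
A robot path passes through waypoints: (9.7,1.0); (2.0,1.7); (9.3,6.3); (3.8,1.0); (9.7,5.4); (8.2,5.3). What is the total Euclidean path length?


Segment lengths:
  seg1 = sqrt((-7.7)^2 + (0.7)^2) = 7.7318
  seg2 = sqrt((7.3)^2 + (4.6)^2) = 8.6284
  seg3 = sqrt((-5.5)^2 + (-5.3)^2) = 7.6381
  seg4 = sqrt((5.9)^2 + (4.4)^2) = 7.36
  seg5 = sqrt((-1.5)^2 + (-0.1)^2) = 1.5033
Total = 32.8616


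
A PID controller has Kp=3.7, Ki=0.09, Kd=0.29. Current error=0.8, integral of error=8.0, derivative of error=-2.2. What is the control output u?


u = Kp*e + Ki*int(e) + Kd*de/dt
= 3.7*0.8 + 0.09*8.0 + 0.29*(-2.2)
= 2.96 + 0.72 + -0.638
= 3.042


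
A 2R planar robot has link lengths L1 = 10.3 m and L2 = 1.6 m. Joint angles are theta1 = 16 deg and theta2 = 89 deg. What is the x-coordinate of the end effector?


Convert angles to radians: theta1 = 0.2793, theta2 = 1.5533
x = L1*cos(theta1) + L2*cos(theta1+theta2)
x = 9.901 + -0.4141
x = 9.4869


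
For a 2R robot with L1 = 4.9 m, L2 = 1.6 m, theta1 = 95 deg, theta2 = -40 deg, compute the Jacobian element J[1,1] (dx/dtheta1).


J[1,1] = -L1*sin(t1) - L2*sin(t1+t2)
= -4.9*sin(95) - 1.6*sin(55)
= -6.192


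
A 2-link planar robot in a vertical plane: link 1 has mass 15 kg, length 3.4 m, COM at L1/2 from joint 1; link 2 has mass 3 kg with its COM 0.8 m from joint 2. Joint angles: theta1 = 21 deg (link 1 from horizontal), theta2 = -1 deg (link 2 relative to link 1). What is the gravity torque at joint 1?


Horizontal distance from joint 1 to link-1 COM:
  x_c1 = (L1/2)*cos(t1) = 1.7 * 0.9336 = 1.5871 m
Horizontal distance from joint 1 to link-2 COM:
  x_c2 = L1*cos(t1) + Lc2*cos(t1+t2)
       = 3.4*0.9336 + 0.8*0.9397 = 3.9259 m
tau1 = m1*g*x_c1 + m2*g*x_c2
     = 15*9.81*1.5871 + 3*9.81*3.9259
     = 233.5398 + 115.54
     = 349.0799 Nm


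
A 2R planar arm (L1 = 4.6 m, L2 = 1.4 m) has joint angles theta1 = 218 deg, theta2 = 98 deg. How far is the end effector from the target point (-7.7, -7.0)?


End effector via forward kinematics:
x = L1*cos(t1) + L2*cos(t1+t2) = -2.6178
y = L1*sin(t1) + L2*sin(t1+t2) = -3.8046
Distance to target:
d = sqrt((-7.7 - -2.6178)^2 + (-7.0 - -3.8046)^2)
= sqrt(25.829 + 10.2108)
= 6.0033 m


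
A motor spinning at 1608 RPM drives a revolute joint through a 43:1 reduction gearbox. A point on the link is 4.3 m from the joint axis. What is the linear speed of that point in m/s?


omega_motor = 1608 * 2*pi/60 = 168.3894 rad/s
omega_joint = omega_motor / 43 = 3.916 rad/s
v = omega_joint * r = 3.916 * 4.3
= 16.8389 m/s


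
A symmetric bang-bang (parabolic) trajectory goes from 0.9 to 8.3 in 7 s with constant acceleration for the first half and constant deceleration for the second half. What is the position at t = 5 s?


Symmetric rest-to-rest: each phase covers (pf-p0)/2 in time T/2. 0.5*a*(T/2)^2 = (pf-p0)/2 => a = 4*(pf-p0)/T^2
a = 4*(8.3-0.9)/7^2 = 0.6041
t = 5 is in the deceleration phase (t > T/2).
p = pf - 0.5*a*(T-t)^2 = 8.3 - 0.5*0.6041*2^2
= 7.0918


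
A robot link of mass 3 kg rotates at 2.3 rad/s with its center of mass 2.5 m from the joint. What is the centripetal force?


F = m * omega^2 * r
= 3 * 2.3^2 * 2.5
= 3 * 5.29 * 2.5
= 39.675 N


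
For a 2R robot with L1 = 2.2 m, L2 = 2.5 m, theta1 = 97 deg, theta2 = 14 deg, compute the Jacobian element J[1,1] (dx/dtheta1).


J[1,1] = -L1*sin(t1) - L2*sin(t1+t2)
= -2.2*sin(97) - 2.5*sin(111)
= -4.5176


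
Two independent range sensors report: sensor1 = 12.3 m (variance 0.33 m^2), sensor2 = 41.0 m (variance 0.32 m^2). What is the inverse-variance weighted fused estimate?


w1 = (1/var1) / (1/var1 + 1/var2)
   = 3.0303 / (3.0303 + 3.125) = 0.4923
w2 = 1 - w1 = 0.5077
fused = w1*s1 + w2*s2 = 6.0554 + 20.8154
= 26.8708 m


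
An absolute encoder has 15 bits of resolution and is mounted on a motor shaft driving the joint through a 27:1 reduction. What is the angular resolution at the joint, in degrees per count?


counts = 2^15 = 32768
effective counts at joint = 32768 * 27 = 884736
resolution = 360 / 884736
= 4.0690e-04 deg/count


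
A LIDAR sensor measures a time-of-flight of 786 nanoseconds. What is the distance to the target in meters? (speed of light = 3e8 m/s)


tof = 786 ns = 7.86e-07 s
dist = c * tof / 2
= 3e8 * 7.86e-07 / 2
= 117.9 m


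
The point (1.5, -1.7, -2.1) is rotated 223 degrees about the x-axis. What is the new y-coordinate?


Rotation about x-axis: y' = y*cos(theta) - z*sin(theta)
= -1.7 * -0.7314 - -2.1 * -0.682
= -0.1889


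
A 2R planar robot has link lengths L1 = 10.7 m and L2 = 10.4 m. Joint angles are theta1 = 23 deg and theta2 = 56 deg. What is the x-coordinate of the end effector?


Convert angles to radians: theta1 = 0.4014, theta2 = 0.9774
x = L1*cos(theta1) + L2*cos(theta1+theta2)
x = 9.8494 + 1.9844
x = 11.8338


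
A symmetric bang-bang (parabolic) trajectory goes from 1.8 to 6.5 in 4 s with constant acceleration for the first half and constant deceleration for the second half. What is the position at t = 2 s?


Symmetric rest-to-rest: each phase covers (pf-p0)/2 in time T/2. 0.5*a*(T/2)^2 = (pf-p0)/2 => a = 4*(pf-p0)/T^2
a = 4*(6.5-1.8)/4^2 = 1.175
t = 2 is in the acceleration phase (t <= T/2).
p = p0 + 0.5*a*t^2 = 1.8 + 0.5*1.175*2^2
= 4.15


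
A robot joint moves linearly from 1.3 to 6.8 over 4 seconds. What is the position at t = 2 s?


s = t/T = 2/4 = 0.5
p(t) = p0 + (pf-p0)*s
= 1.3 + (6.8 - 1.3) * 0.5
= 4.05


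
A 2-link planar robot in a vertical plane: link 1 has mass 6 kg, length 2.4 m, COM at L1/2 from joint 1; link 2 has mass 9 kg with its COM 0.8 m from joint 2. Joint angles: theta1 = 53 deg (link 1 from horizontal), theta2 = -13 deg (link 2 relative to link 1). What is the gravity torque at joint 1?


Horizontal distance from joint 1 to link-1 COM:
  x_c1 = (L1/2)*cos(t1) = 1.2 * 0.6018 = 0.7222 m
Horizontal distance from joint 1 to link-2 COM:
  x_c2 = L1*cos(t1) + Lc2*cos(t1+t2)
       = 2.4*0.6018 + 0.8*0.766 = 2.0572 m
tau1 = m1*g*x_c1 + m2*g*x_c2
     = 6*9.81*0.7222 + 9*9.81*2.0572
     = 42.5074 + 181.6294
     = 224.1368 Nm


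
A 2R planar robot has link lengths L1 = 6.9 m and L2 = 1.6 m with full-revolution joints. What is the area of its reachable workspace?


r_max = L1 + L2 = 8.5 m
r_min = |L1 - L2| = 5.3 m
Area = pi*(r_max^2 - r_min^2)
= pi*(72.25 - 28.09)
= pi * 44.16
= 138.7327 m^2


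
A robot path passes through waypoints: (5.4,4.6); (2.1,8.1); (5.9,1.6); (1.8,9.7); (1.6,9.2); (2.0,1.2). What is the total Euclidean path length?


Segment lengths:
  seg1 = sqrt((-3.3)^2 + (3.5)^2) = 4.8104
  seg2 = sqrt((3.8)^2 + (-6.5)^2) = 7.5293
  seg3 = sqrt((-4.1)^2 + (8.1)^2) = 9.0785
  seg4 = sqrt((-0.2)^2 + (-0.5)^2) = 0.5385
  seg5 = sqrt((0.4)^2 + (-8.0)^2) = 8.01
Total = 29.9667


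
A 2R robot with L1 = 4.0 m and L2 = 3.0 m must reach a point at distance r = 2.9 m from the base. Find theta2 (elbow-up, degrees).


cos(theta2) = (r^2 - L1^2 - L2^2) / (2*L1*L2)
cos(theta2) = (8.41 - 16.0 - 9.0) / 24.0
cos(theta2) = -0.69125
theta2 = 133.7291 degrees


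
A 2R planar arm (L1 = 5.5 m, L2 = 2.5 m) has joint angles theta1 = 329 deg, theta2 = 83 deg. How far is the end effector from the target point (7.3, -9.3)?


End effector via forward kinematics:
x = L1*cos(t1) + L2*cos(t1+t2) = 6.2536
y = L1*sin(t1) + L2*sin(t1+t2) = -0.8627
Distance to target:
d = sqrt((7.3 - 6.2536)^2 + (-9.3 - -0.8627)^2)
= sqrt(1.095 + 71.1883)
= 8.502 m


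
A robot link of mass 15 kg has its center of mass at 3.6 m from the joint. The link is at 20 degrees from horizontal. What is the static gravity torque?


tau = m*g*L*cos(angle)
= 15 * 9.81 * 3.6 * cos(20 deg)
= 15 * 9.81 * 3.6 * 0.9397
= 497.7928 Nm


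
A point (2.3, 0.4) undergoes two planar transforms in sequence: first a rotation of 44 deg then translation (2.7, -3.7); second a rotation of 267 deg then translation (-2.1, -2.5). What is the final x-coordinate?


After transform 1:
x1 = cos(44)*2.3 - sin(44)*0.4 + 2.7 = 4.0766
y1 = sin(44)*2.3 + cos(44)*0.4 + -3.7 = -1.8145
After transform 2:
x2 = cos(267)*4.0766 - sin(267)*-1.8145 + -2.1
= -4.1254


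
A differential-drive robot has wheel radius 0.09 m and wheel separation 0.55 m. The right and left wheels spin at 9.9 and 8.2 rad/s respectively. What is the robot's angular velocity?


vR = r*wR = 0.09*9.9 = 0.891 m/s
vL = r*wL = 0.09*8.2 = 0.738 m/s
v = (vR+vL)/2 = 0.8145 m/s
omega = (vR-vL)/L = 0.2782 rad/s
angular velocity = 0.2782 rad/s


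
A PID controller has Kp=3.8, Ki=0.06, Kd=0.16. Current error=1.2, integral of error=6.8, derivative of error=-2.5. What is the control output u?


u = Kp*e + Ki*int(e) + Kd*de/dt
= 3.8*1.2 + 0.06*6.8 + 0.16*(-2.5)
= 4.56 + 0.408 + -0.4
= 4.568


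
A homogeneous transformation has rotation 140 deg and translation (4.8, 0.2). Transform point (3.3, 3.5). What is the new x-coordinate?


x' = cos(theta)*px - sin(theta)*py + tx
= -0.766*3.3 - 0.6428*3.5 + 4.8
= 0.0223


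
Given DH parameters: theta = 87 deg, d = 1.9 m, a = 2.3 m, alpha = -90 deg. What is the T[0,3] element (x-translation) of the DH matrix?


T[0,3] = a * cos(theta)
= 2.3 * cos(87 deg)
= 2.3 * 0.0523
= 0.1204


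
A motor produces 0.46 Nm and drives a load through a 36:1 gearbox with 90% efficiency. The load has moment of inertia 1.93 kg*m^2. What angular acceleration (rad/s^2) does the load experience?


tau_out = tau_motor * N * eta
= 0.46 * 36 * 0.9 = 14.904 Nm
alpha = tau_out / I = 14.904 / 1.93
= 7.7223 rad/s^2


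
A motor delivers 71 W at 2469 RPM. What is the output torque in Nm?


omega = 2469 * 2*pi/60 = 258.5531 rad/s
tau = P / omega = 71 / 258.5531
= 0.2746 Nm


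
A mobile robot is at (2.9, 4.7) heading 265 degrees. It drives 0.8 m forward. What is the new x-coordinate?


x_new = x0 + d*cos(theta)
= 2.9 + 0.8*cos(265)
= 2.9 + -0.0697
= 2.8303


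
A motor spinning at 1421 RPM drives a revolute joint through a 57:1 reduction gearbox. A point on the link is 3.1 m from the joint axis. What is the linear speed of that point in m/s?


omega_motor = 1421 * 2*pi/60 = 148.8068 rad/s
omega_joint = omega_motor / 57 = 2.6106 rad/s
v = omega_joint * r = 2.6106 * 3.1
= 8.093 m/s


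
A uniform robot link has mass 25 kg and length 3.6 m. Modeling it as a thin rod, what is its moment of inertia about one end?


I = (1/3) * m * L^2
= (1/3) * 25 * 3.6^2
= 0.333333 * 25 * 12.96
= 108.0 kg*m^2


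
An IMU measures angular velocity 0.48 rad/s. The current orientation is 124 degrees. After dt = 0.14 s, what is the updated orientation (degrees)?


delta_theta = w * dt = 0.48 * 0.14 = 0.0672 rad
= 3.8503 deg
theta_new = 124 + 3.8503 = 127.8503 deg


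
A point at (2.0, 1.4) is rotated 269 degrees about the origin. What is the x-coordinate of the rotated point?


x' = x*cos(theta) - y*sin(theta)
cos(269 deg) = -0.0175, sin(269 deg) = -0.9998
x' = 2.0 * -0.0175 - 1.4 * -0.9998
= -0.0349 - -1.3998
= 1.3649


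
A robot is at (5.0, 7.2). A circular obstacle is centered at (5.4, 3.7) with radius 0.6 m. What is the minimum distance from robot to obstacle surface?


center_dist = sqrt((5.0-5.4)^2 + (7.2-3.7)^2)
= sqrt(0.16 + 12.25)
= 3.5228
min_dist = center_dist - radius = 3.5228 - 0.6 = 2.9228 m


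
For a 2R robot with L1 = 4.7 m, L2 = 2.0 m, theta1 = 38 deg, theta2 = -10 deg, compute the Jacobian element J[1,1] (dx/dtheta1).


J[1,1] = -L1*sin(t1) - L2*sin(t1+t2)
= -4.7*sin(38) - 2.0*sin(28)
= -3.8326


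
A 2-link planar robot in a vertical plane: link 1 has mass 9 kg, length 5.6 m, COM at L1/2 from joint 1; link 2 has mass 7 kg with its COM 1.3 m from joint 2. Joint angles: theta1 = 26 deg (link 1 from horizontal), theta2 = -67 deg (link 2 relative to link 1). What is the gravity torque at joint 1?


Horizontal distance from joint 1 to link-1 COM:
  x_c1 = (L1/2)*cos(t1) = 2.8 * 0.8988 = 2.5166 m
Horizontal distance from joint 1 to link-2 COM:
  x_c2 = L1*cos(t1) + Lc2*cos(t1+t2)
       = 5.6*0.8988 + 1.3*0.7547 = 6.0144 m
tau1 = m1*g*x_c1 + m2*g*x_c2
     = 9*9.81*2.5166 + 7*9.81*6.0144
     = 222.1927 + 413.0067
     = 635.1994 Nm


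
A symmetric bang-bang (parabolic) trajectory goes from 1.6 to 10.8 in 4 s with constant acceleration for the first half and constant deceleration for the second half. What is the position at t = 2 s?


Symmetric rest-to-rest: each phase covers (pf-p0)/2 in time T/2. 0.5*a*(T/2)^2 = (pf-p0)/2 => a = 4*(pf-p0)/T^2
a = 4*(10.8-1.6)/4^2 = 2.3
t = 2 is in the acceleration phase (t <= T/2).
p = p0 + 0.5*a*t^2 = 1.6 + 0.5*2.3*2^2
= 6.2


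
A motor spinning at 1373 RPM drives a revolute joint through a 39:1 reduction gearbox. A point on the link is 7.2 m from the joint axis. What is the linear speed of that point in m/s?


omega_motor = 1373 * 2*pi/60 = 143.7802 rad/s
omega_joint = omega_motor / 39 = 3.6867 rad/s
v = omega_joint * r = 3.6867 * 7.2
= 26.544 m/s


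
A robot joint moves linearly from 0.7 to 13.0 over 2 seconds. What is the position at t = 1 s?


s = t/T = 1/2 = 0.5
p(t) = p0 + (pf-p0)*s
= 0.7 + (13.0 - 0.7) * 0.5
= 6.85


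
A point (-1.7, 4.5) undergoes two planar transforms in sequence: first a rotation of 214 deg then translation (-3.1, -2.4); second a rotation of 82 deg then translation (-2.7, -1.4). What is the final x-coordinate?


After transform 1:
x1 = cos(214)*-1.7 - sin(214)*4.5 + -3.1 = 0.8257
y1 = sin(214)*-1.7 + cos(214)*4.5 + -2.4 = -5.18
After transform 2:
x2 = cos(82)*0.8257 - sin(82)*-5.18 + -2.7
= 2.5445


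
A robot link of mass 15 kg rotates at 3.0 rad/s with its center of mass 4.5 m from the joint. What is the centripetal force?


F = m * omega^2 * r
= 15 * 3.0^2 * 4.5
= 15 * 9.0 * 4.5
= 607.5 N


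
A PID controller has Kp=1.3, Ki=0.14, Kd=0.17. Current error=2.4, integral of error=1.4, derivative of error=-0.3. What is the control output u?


u = Kp*e + Ki*int(e) + Kd*de/dt
= 1.3*2.4 + 0.14*1.4 + 0.17*(-0.3)
= 3.12 + 0.196 + -0.051
= 3.265


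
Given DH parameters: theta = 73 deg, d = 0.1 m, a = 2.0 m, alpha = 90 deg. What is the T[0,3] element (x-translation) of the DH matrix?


T[0,3] = a * cos(theta)
= 2.0 * cos(73 deg)
= 2.0 * 0.2924
= 0.5847


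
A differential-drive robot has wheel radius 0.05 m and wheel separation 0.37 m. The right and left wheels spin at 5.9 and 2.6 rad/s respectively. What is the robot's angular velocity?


vR = r*wR = 0.05*5.9 = 0.295 m/s
vL = r*wL = 0.05*2.6 = 0.13 m/s
v = (vR+vL)/2 = 0.2125 m/s
omega = (vR-vL)/L = 0.4459 rad/s
angular velocity = 0.4459 rad/s


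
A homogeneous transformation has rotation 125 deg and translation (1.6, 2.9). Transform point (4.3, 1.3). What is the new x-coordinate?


x' = cos(theta)*px - sin(theta)*py + tx
= -0.5736*4.3 - 0.8192*1.3 + 1.6
= -1.9313


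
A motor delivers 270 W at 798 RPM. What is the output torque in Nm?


omega = 798 * 2*pi/60 = 83.5664 rad/s
tau = P / omega = 270 / 83.5664
= 3.231 Nm


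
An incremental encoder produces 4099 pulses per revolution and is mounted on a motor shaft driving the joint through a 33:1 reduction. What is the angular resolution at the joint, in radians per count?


counts per rev = 4099
effective counts at joint = 4099 * 33 = 135267
resolution = 2*pi / 135267
= 4.6450e-05 rad/count


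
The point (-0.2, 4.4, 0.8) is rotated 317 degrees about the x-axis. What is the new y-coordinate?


Rotation about x-axis: y' = y*cos(theta) - z*sin(theta)
= 4.4 * 0.7314 - 0.8 * -0.682
= 3.7636


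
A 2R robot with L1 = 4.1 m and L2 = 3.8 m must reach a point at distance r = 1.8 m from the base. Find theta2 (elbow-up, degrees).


cos(theta2) = (r^2 - L1^2 - L2^2) / (2*L1*L2)
cos(theta2) = (3.24 - 16.81 - 14.44) / 31.16
cos(theta2) = -0.898909
theta2 = 154.015 degrees


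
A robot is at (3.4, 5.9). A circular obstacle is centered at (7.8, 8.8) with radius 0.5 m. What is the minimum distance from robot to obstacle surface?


center_dist = sqrt((3.4-7.8)^2 + (5.9-8.8)^2)
= sqrt(19.36 + 8.41)
= 5.2697
min_dist = center_dist - radius = 5.2697 - 0.5 = 4.7697 m


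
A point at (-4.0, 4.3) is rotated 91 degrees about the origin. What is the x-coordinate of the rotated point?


x' = x*cos(theta) - y*sin(theta)
cos(91 deg) = -0.0175, sin(91 deg) = 0.9998
x' = -4.0 * -0.0175 - 4.3 * 0.9998
= 0.0698 - 4.2993
= -4.2295


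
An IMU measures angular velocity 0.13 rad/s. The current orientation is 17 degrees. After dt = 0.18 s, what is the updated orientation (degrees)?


delta_theta = w * dt = 0.13 * 0.18 = 0.0234 rad
= 1.3407 deg
theta_new = 17 + 1.3407 = 18.3407 deg


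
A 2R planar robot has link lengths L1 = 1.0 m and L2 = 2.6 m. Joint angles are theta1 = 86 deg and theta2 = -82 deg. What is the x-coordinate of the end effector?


Convert angles to radians: theta1 = 1.501, theta2 = -1.4312
x = L1*cos(theta1) + L2*cos(theta1+theta2)
x = 0.0698 + 2.5937
x = 2.6634


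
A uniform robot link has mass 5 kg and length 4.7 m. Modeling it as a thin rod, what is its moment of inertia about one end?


I = (1/3) * m * L^2
= (1/3) * 5 * 4.7^2
= 0.333333 * 5 * 22.09
= 36.8167 kg*m^2


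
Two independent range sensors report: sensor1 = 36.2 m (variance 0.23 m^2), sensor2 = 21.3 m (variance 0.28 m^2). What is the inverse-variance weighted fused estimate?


w1 = (1/var1) / (1/var1 + 1/var2)
   = 4.3478 / (4.3478 + 3.5714) = 0.549
w2 = 1 - w1 = 0.451
fused = w1*s1 + w2*s2 = 19.8745 + 9.6059
= 29.4804 m


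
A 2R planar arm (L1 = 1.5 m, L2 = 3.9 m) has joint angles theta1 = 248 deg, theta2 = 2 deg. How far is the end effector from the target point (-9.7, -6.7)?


End effector via forward kinematics:
x = L1*cos(t1) + L2*cos(t1+t2) = -1.8958
y = L1*sin(t1) + L2*sin(t1+t2) = -5.0556
Distance to target:
d = sqrt((-9.7 - -1.8958)^2 + (-6.7 - -5.0556)^2)
= sqrt(60.9057 + 2.7041)
= 7.9756 m


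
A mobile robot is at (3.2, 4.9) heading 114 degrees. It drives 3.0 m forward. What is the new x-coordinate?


x_new = x0 + d*cos(theta)
= 3.2 + 3.0*cos(114)
= 3.2 + -1.2202
= 1.9798


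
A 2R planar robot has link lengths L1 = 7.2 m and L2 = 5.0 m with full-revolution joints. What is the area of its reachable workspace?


r_max = L1 + L2 = 12.2 m
r_min = |L1 - L2| = 2.2 m
Area = pi*(r_max^2 - r_min^2)
= pi*(148.84 - 4.84)
= pi * 144.0
= 452.3893 m^2


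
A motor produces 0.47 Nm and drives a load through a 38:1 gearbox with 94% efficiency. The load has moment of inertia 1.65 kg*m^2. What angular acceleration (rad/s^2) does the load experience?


tau_out = tau_motor * N * eta
= 0.47 * 38 * 0.94 = 16.7884 Nm
alpha = tau_out / I = 16.7884 / 1.65
= 10.1748 rad/s^2


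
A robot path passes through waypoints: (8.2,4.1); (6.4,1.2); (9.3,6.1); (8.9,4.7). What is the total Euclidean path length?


Segment lengths:
  seg1 = sqrt((-1.8)^2 + (-2.9)^2) = 3.4132
  seg2 = sqrt((2.9)^2 + (4.9)^2) = 5.6939
  seg3 = sqrt((-0.4)^2 + (-1.4)^2) = 1.456
Total = 10.5631


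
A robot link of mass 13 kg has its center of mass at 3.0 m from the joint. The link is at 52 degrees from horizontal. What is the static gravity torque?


tau = m*g*L*cos(angle)
= 13 * 9.81 * 3.0 * cos(52 deg)
= 13 * 9.81 * 3.0 * 0.6157
= 235.5459 Nm


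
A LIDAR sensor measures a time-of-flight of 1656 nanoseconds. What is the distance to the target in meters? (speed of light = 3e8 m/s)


tof = 1656 ns = 1.656e-06 s
dist = c * tof / 2
= 3e8 * 1.656e-06 / 2
= 248.4 m


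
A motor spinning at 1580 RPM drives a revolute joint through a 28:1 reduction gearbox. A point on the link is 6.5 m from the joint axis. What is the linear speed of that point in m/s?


omega_motor = 1580 * 2*pi/60 = 165.4572 rad/s
omega_joint = omega_motor / 28 = 5.9092 rad/s
v = omega_joint * r = 5.9092 * 6.5
= 38.4097 m/s


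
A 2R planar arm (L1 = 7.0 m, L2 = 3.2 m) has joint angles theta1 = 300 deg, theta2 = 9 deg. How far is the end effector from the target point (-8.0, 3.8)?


End effector via forward kinematics:
x = L1*cos(t1) + L2*cos(t1+t2) = 5.5138
y = L1*sin(t1) + L2*sin(t1+t2) = -8.549
Distance to target:
d = sqrt((-8.0 - 5.5138)^2 + (3.8 - -8.549)^2)
= sqrt(182.6235 + 152.4989)
= 18.3063 m


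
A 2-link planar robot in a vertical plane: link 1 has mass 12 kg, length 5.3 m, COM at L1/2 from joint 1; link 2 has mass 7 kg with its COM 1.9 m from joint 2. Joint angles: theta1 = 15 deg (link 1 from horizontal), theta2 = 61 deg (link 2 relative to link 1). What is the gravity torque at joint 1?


Horizontal distance from joint 1 to link-1 COM:
  x_c1 = (L1/2)*cos(t1) = 2.65 * 0.9659 = 2.5597 m
Horizontal distance from joint 1 to link-2 COM:
  x_c2 = L1*cos(t1) + Lc2*cos(t1+t2)
       = 5.3*0.9659 + 1.9*0.2419 = 5.5791 m
tau1 = m1*g*x_c1 + m2*g*x_c2
     = 12*9.81*2.5597 + 7*9.81*5.5791
     = 301.3283 + 383.1139
     = 684.4422 Nm


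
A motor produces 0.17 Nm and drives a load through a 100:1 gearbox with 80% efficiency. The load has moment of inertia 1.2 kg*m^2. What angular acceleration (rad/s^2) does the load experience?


tau_out = tau_motor * N * eta
= 0.17 * 100 * 0.8 = 13.6 Nm
alpha = tau_out / I = 13.6 / 1.2
= 11.3333 rad/s^2


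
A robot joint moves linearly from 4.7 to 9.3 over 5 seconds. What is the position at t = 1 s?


s = t/T = 1/5 = 0.2
p(t) = p0 + (pf-p0)*s
= 4.7 + (9.3 - 4.7) * 0.2
= 5.62


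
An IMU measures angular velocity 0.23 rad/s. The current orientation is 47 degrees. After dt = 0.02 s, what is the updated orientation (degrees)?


delta_theta = w * dt = 0.23 * 0.02 = 0.0046 rad
= 0.2636 deg
theta_new = 47 + 0.2636 = 47.2636 deg


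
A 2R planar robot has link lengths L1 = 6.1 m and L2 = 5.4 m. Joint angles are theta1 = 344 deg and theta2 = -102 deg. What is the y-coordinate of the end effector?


Convert angles to radians: theta1 = 6.0039, theta2 = -1.7802
y = L1*sin(theta1) + L2*sin(theta1+theta2)
y = -1.6814 + -4.7679
y = -6.4493


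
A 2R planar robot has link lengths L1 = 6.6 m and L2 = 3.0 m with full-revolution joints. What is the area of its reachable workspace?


r_max = L1 + L2 = 9.6 m
r_min = |L1 - L2| = 3.6 m
Area = pi*(r_max^2 - r_min^2)
= pi*(92.16 - 12.96)
= pi * 79.2
= 248.8141 m^2


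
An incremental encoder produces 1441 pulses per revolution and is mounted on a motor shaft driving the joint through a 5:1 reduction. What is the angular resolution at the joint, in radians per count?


counts per rev = 1441
effective counts at joint = 1441 * 5 = 7205
resolution = 2*pi / 7205
= 8.7206e-04 rad/count


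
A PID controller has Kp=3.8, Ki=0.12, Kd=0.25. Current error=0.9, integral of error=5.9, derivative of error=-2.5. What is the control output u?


u = Kp*e + Ki*int(e) + Kd*de/dt
= 3.8*0.9 + 0.12*5.9 + 0.25*(-2.5)
= 3.42 + 0.708 + -0.625
= 3.503


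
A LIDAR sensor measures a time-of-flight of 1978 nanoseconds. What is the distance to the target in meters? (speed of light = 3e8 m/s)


tof = 1978 ns = 1.978e-06 s
dist = c * tof / 2
= 3e8 * 1.978e-06 / 2
= 296.7 m


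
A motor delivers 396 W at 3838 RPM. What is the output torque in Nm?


omega = 3838 * 2*pi/60 = 401.9144 rad/s
tau = P / omega = 396 / 401.9144
= 0.9853 Nm


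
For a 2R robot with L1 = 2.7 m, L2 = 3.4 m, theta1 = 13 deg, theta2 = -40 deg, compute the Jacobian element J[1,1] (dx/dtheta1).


J[1,1] = -L1*sin(t1) - L2*sin(t1+t2)
= -2.7*sin(13) - 3.4*sin(-27)
= 0.9362


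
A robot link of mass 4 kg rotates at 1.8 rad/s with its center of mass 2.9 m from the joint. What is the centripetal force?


F = m * omega^2 * r
= 4 * 1.8^2 * 2.9
= 4 * 3.24 * 2.9
= 37.584 N


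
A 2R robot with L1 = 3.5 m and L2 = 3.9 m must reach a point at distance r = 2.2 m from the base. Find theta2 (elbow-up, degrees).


cos(theta2) = (r^2 - L1^2 - L2^2) / (2*L1*L2)
cos(theta2) = (4.84 - 12.25 - 15.21) / 27.3
cos(theta2) = -0.828571
theta2 = 145.9523 degrees


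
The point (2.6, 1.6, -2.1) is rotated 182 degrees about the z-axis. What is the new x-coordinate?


Rotation about z-axis: x' = x*cos(theta) - y*sin(theta)
= 2.6 * -0.9994 - 1.6 * -0.0349
= -2.5426


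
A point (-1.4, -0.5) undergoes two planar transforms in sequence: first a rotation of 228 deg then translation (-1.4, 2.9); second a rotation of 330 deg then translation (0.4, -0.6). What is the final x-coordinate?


After transform 1:
x1 = cos(228)*-1.4 - sin(228)*-0.5 + -1.4 = -0.8348
y1 = sin(228)*-1.4 + cos(228)*-0.5 + 2.9 = 4.275
After transform 2:
x2 = cos(330)*-0.8348 - sin(330)*4.275 + 0.4
= 1.8145


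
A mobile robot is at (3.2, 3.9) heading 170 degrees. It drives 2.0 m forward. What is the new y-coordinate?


y_new = y0 + d*sin(theta)
= 3.9 + 2.0*sin(170)
= 3.9 + 0.3473
= 4.2473


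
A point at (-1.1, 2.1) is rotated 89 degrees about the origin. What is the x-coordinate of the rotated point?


x' = x*cos(theta) - y*sin(theta)
cos(89 deg) = 0.0175, sin(89 deg) = 0.9998
x' = -1.1 * 0.0175 - 2.1 * 0.9998
= -0.0192 - 2.0997
= -2.1189


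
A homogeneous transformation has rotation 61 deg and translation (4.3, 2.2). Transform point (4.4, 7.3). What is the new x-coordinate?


x' = cos(theta)*px - sin(theta)*py + tx
= 0.4848*4.4 - 0.8746*7.3 + 4.3
= 0.0484


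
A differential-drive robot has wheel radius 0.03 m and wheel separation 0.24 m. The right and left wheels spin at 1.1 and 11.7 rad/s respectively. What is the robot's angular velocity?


vR = r*wR = 0.03*1.1 = 0.033 m/s
vL = r*wL = 0.03*11.7 = 0.351 m/s
v = (vR+vL)/2 = 0.192 m/s
omega = (vR-vL)/L = -1.325 rad/s
angular velocity = -1.325 rad/s


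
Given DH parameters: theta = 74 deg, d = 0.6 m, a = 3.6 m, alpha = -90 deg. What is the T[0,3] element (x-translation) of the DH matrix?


T[0,3] = a * cos(theta)
= 3.6 * cos(74 deg)
= 3.6 * 0.2756
= 0.9923


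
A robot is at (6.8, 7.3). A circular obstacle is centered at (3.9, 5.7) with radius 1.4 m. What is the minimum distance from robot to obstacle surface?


center_dist = sqrt((6.8-3.9)^2 + (7.3-5.7)^2)
= sqrt(8.41 + 2.56)
= 3.3121
min_dist = center_dist - radius = 3.3121 - 1.4 = 1.9121 m


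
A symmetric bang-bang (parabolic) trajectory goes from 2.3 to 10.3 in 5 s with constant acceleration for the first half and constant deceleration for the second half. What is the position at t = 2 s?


Symmetric rest-to-rest: each phase covers (pf-p0)/2 in time T/2. 0.5*a*(T/2)^2 = (pf-p0)/2 => a = 4*(pf-p0)/T^2
a = 4*(10.3-2.3)/5^2 = 1.28
t = 2 is in the acceleration phase (t <= T/2).
p = p0 + 0.5*a*t^2 = 2.3 + 0.5*1.28*2^2
= 4.86


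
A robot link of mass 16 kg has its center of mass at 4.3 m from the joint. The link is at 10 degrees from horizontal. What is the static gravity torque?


tau = m*g*L*cos(angle)
= 16 * 9.81 * 4.3 * cos(10 deg)
= 16 * 9.81 * 4.3 * 0.9848
= 664.6743 Nm


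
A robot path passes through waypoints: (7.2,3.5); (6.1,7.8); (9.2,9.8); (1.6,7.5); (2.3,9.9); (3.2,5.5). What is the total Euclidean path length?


Segment lengths:
  seg1 = sqrt((-1.1)^2 + (4.3)^2) = 4.4385
  seg2 = sqrt((3.1)^2 + (2.0)^2) = 3.6892
  seg3 = sqrt((-7.6)^2 + (-2.3)^2) = 7.9404
  seg4 = sqrt((0.7)^2 + (2.4)^2) = 2.5
  seg5 = sqrt((0.9)^2 + (-4.4)^2) = 4.4911
Total = 23.0591


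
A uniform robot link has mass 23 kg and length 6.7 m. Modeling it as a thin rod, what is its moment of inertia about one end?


I = (1/3) * m * L^2
= (1/3) * 23 * 6.7^2
= 0.333333 * 23 * 44.89
= 344.1567 kg*m^2


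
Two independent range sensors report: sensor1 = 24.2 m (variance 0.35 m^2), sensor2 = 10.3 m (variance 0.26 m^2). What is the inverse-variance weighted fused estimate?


w1 = (1/var1) / (1/var1 + 1/var2)
   = 2.8571 / (2.8571 + 3.8462) = 0.4262
w2 = 1 - w1 = 0.5738
fused = w1*s1 + w2*s2 = 10.3148 + 5.9098
= 16.2246 m


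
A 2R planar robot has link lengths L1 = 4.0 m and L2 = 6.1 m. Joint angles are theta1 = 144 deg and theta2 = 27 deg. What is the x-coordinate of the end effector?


Convert angles to radians: theta1 = 2.5133, theta2 = 0.4712
x = L1*cos(theta1) + L2*cos(theta1+theta2)
x = -3.2361 + -6.0249
x = -9.261


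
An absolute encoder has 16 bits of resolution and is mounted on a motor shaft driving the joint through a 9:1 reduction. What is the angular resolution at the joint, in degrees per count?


counts = 2^16 = 65536
effective counts at joint = 65536 * 9 = 589824
resolution = 360 / 589824
= 6.1035e-04 deg/count


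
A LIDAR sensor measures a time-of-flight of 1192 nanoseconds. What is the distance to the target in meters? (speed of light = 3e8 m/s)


tof = 1192 ns = 1.192e-06 s
dist = c * tof / 2
= 3e8 * 1.192e-06 / 2
= 178.8 m


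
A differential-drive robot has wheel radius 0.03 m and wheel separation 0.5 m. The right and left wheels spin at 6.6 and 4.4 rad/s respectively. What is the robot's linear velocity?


vR = r*wR = 0.03*6.6 = 0.198 m/s
vL = r*wL = 0.03*4.4 = 0.132 m/s
v = (vR+vL)/2 = 0.165 m/s
omega = (vR-vL)/L = 0.132 rad/s
linear velocity = 0.165 m/s


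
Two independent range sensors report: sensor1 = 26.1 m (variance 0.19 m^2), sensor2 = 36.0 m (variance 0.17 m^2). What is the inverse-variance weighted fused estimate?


w1 = (1/var1) / (1/var1 + 1/var2)
   = 5.2632 / (5.2632 + 5.8824) = 0.4722
w2 = 1 - w1 = 0.5278
fused = w1*s1 + w2*s2 = 12.325 + 19.0
= 31.325 m


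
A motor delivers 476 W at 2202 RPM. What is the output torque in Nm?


omega = 2202 * 2*pi/60 = 230.5929 rad/s
tau = P / omega = 476 / 230.5929
= 2.0642 Nm


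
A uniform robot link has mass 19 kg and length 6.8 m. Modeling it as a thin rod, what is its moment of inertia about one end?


I = (1/3) * m * L^2
= (1/3) * 19 * 6.8^2
= 0.333333 * 19 * 46.24
= 292.8533 kg*m^2


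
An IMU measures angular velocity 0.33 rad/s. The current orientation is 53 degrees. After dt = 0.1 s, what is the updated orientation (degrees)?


delta_theta = w * dt = 0.33 * 0.1 = 0.033 rad
= 1.8908 deg
theta_new = 53 + 1.8908 = 54.8908 deg


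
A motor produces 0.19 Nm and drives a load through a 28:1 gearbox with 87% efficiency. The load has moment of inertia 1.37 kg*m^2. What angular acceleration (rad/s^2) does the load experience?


tau_out = tau_motor * N * eta
= 0.19 * 28 * 0.87 = 4.6284 Nm
alpha = tau_out / I = 4.6284 / 1.37
= 3.3784 rad/s^2


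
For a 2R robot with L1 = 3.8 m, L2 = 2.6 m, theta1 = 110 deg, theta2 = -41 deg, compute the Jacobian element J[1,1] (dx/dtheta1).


J[1,1] = -L1*sin(t1) - L2*sin(t1+t2)
= -3.8*sin(110) - 2.6*sin(69)
= -5.9981


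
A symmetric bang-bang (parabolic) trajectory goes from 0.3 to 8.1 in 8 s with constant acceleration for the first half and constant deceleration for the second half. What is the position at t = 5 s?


Symmetric rest-to-rest: each phase covers (pf-p0)/2 in time T/2. 0.5*a*(T/2)^2 = (pf-p0)/2 => a = 4*(pf-p0)/T^2
a = 4*(8.1-0.3)/8^2 = 0.4875
t = 5 is in the deceleration phase (t > T/2).
p = pf - 0.5*a*(T-t)^2 = 8.1 - 0.5*0.4875*3^2
= 5.9062


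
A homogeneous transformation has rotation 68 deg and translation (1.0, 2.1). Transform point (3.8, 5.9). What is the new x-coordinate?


x' = cos(theta)*px - sin(theta)*py + tx
= 0.3746*3.8 - 0.9272*5.9 + 1.0
= -3.0469


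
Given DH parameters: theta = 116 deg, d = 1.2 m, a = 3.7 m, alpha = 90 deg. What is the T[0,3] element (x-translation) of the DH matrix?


T[0,3] = a * cos(theta)
= 3.7 * cos(116 deg)
= 3.7 * -0.4384
= -1.622


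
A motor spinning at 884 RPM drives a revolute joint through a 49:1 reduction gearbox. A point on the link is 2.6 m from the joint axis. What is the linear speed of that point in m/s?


omega_motor = 884 * 2*pi/60 = 92.5723 rad/s
omega_joint = omega_motor / 49 = 1.8892 rad/s
v = omega_joint * r = 1.8892 * 2.6
= 4.912 m/s


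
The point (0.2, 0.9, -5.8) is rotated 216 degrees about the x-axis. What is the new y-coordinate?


Rotation about x-axis: y' = y*cos(theta) - z*sin(theta)
= 0.9 * -0.809 - -5.8 * -0.5878
= -4.1373


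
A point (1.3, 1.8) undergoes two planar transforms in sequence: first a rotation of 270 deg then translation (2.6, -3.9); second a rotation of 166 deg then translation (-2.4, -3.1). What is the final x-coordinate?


After transform 1:
x1 = cos(270)*1.3 - sin(270)*1.8 + 2.6 = 4.4
y1 = sin(270)*1.3 + cos(270)*1.8 + -3.9 = -5.2
After transform 2:
x2 = cos(166)*4.4 - sin(166)*-5.2 + -2.4
= -5.4113


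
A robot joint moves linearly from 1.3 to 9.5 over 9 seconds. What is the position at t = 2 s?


s = t/T = 2/9 = 0.2222
p(t) = p0 + (pf-p0)*s
= 1.3 + (9.5 - 1.3) * 0.2222
= 3.1222
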